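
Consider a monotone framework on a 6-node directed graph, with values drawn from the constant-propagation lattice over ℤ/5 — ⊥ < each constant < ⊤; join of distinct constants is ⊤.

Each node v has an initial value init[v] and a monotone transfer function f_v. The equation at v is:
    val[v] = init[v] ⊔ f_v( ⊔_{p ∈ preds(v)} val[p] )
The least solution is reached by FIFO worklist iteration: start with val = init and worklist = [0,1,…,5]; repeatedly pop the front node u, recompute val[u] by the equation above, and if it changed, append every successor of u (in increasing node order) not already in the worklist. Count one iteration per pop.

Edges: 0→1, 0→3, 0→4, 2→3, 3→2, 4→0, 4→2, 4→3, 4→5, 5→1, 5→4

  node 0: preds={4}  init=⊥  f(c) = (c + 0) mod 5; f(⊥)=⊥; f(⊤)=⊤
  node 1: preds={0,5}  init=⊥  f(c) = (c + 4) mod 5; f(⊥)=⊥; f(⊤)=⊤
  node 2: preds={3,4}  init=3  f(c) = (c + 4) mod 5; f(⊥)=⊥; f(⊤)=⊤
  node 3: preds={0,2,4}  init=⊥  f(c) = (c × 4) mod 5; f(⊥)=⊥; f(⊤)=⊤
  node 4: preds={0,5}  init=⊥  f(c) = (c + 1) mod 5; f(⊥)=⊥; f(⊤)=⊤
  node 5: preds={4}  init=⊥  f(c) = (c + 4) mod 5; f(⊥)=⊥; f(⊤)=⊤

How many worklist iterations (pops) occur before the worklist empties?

Trace (9 dequeues):
  [1] u=0 | in ⊥ | out ⊥ | ==
  [2] u=1 | in ⊥ | out ⊥ | ==
  [3] u=2 | in ⊥ | out 3 | ==
  [4] u=3 | in 3 | out 2 | prev ⊥ | push {2}
  [5] u=4 | in ⊥ | out ⊥ | ==
  [6] u=5 | in ⊥ | out ⊥ | ==
  [7] u=2 | in 2 | out ⊤ | prev 3 | push {3}
  [8] u=3 | in ⊤ | out ⊤ | prev 2 | push {2}
  [9] u=2 | in ⊤ | out ⊤ | ==

Converged values:
  [0] ⊥
  [1] ⊥
  [2] ⊤
  [3] ⊤
  [4] ⊥
  [5] ⊥

9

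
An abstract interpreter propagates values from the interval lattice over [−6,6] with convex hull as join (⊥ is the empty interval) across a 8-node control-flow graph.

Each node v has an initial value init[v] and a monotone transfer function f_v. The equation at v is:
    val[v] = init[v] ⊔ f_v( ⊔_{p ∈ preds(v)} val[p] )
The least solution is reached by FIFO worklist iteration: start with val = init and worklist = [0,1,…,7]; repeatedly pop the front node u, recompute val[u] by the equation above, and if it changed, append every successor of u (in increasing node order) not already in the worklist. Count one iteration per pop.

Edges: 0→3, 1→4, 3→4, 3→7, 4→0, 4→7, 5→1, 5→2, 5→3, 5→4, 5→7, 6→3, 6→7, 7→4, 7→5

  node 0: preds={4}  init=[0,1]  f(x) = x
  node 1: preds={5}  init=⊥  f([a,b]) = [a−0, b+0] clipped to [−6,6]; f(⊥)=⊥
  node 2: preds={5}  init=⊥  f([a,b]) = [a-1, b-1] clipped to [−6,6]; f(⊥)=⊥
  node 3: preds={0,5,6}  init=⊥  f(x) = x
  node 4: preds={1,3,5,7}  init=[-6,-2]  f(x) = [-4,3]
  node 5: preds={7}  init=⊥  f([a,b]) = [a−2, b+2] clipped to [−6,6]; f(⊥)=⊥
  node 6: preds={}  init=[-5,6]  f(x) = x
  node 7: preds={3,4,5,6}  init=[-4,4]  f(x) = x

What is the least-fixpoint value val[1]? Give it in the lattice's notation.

[-6,6]

Iteration log — 14 steps:
  step 1. node 0  ⊔preds=[-6,-2]  new=[-6,1]  old=[0,1]  +wl: 
  step 2. node 1  ⊔preds=⊥  new=⊥  stable
  step 3. node 2  ⊔preds=⊥  new=⊥  stable
  step 4. node 3  ⊔preds=[-6,6]  new=[-6,6]  old=⊥  +wl: 
  step 5. node 4  ⊔preds=[-6,6]  new=[-6,3]  old=[-6,-2]  +wl: 0
  step 6. node 5  ⊔preds=[-4,4]  new=[-6,6]  old=⊥  +wl: 1,2,3,4
  step 7. node 6  ⊔preds=⊥  new=[-5,6]  stable
  step 8. node 7  ⊔preds=[-6,6]  new=[-6,6]  old=[-4,4]  +wl: 5
  step 9. node 0  ⊔preds=[-6,3]  new=[-6,3]  old=[-6,1]  +wl: 
  step 10. node 1  ⊔preds=[-6,6]  new=[-6,6]  old=⊥  +wl: 
  step 11. node 2  ⊔preds=[-6,6]  new=[-6,5]  old=⊥  +wl: 
  step 12. node 3  ⊔preds=[-6,6]  new=[-6,6]  stable
  step 13. node 4  ⊔preds=[-6,6]  new=[-6,3]  stable
  step 14. node 5  ⊔preds=[-6,6]  new=[-6,6]  stable

Least fixpoint reached:
  node 0: [-6,3]
  node 1: [-6,6]
  node 2: [-6,5]
  node 3: [-6,6]
  node 4: [-6,3]
  node 5: [-6,6]
  node 6: [-5,6]
  node 7: [-6,6]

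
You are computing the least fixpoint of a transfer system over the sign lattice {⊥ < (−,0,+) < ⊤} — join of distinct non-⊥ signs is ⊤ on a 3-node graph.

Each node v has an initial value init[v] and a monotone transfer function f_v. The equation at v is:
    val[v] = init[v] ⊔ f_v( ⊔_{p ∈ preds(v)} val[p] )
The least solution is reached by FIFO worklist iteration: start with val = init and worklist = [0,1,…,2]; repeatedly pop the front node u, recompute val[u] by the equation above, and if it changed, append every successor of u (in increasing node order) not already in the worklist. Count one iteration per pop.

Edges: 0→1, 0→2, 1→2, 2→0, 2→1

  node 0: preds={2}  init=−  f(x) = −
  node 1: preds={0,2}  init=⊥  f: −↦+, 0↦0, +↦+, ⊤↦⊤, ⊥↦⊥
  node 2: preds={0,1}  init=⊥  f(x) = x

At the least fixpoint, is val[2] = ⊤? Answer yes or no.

yes

Iteration log — 6 steps:
  step 1. node 0  ⊔preds=⊥  new=−  stable
  step 2. node 1  ⊔preds=−  new=+  old=⊥  +wl: 
  step 3. node 2  ⊔preds=⊤  new=⊤  old=⊥  +wl: 0,1
  step 4. node 0  ⊔preds=⊤  new=−  stable
  step 5. node 1  ⊔preds=⊤  new=⊤  old=+  +wl: 2
  step 6. node 2  ⊔preds=⊤  new=⊤  stable

Least fixpoint reached:
  node 0: −
  node 1: ⊤
  node 2: ⊤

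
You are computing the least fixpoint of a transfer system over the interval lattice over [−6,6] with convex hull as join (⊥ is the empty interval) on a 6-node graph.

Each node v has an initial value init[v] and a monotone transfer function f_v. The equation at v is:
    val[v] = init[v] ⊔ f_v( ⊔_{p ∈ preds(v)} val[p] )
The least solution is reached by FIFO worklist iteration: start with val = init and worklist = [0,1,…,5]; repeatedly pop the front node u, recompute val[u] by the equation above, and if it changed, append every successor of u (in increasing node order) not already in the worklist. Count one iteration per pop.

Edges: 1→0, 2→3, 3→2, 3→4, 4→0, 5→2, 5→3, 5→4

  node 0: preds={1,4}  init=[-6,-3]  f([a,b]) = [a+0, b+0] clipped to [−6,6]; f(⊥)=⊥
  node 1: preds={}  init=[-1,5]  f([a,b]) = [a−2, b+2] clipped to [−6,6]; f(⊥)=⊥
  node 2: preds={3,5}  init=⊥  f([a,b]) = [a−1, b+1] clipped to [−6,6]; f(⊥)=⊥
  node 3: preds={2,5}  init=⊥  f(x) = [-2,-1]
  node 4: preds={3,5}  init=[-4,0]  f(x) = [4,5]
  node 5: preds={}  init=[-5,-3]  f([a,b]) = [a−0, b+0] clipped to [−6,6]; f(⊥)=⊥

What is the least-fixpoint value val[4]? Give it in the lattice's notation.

Trace (9 dequeues):
  [1] u=0 | in [-4,5] | out [-6,5] | prev [-6,-3] | push {}
  [2] u=1 | in ⊥ | out [-1,5] | ==
  [3] u=2 | in [-5,-3] | out [-6,-2] | prev ⊥ | push {}
  [4] u=3 | in [-6,-2] | out [-2,-1] | prev ⊥ | push {2}
  [5] u=4 | in [-5,-1] | out [-4,5] | prev [-4,0] | push {0}
  [6] u=5 | in ⊥ | out [-5,-3] | ==
  [7] u=2 | in [-5,-1] | out [-6,0] | prev [-6,-2] | push {3}
  [8] u=0 | in [-4,5] | out [-6,5] | ==
  [9] u=3 | in [-6,0] | out [-2,-1] | ==

Converged values:
  [0] [-6,5]
  [1] [-1,5]
  [2] [-6,0]
  [3] [-2,-1]
  [4] [-4,5]
  [5] [-5,-3]

[-4,5]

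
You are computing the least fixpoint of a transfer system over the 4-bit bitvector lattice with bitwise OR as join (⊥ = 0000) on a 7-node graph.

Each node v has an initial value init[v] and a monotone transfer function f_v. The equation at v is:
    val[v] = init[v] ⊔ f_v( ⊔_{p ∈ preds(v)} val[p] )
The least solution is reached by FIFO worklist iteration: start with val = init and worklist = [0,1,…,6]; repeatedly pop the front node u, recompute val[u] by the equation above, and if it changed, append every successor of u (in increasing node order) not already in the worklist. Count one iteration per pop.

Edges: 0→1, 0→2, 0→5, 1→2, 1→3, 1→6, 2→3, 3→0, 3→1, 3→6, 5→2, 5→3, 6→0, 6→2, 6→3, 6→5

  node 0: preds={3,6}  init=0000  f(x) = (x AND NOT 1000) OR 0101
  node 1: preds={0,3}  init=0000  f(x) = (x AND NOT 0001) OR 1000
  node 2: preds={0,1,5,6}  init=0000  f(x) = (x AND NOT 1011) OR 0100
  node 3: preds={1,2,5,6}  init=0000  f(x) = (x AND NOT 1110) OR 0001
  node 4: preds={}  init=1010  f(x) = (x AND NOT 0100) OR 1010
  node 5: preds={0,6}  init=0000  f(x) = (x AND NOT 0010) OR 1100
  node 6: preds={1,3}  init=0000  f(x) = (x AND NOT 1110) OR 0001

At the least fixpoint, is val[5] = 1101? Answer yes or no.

Worklist (12 pops):
  #1 pop 0: in=0000 → 0101 (was 0000); enqueue []
  #2 pop 1: in=0101 → 1100 (was 0000); enqueue []
  #3 pop 2: in=1101 → 0100 (was 0000); enqueue []
  #4 pop 3: in=1100 → 0001 (was 0000); enqueue [0,1]
  #5 pop 4: in=0000 → 1010 (no change)
  #6 pop 5: in=0101 → 1101 (was 0000); enqueue [2,3]
  #7 pop 6: in=1101 → 0001 (was 0000); enqueue [5]
  #8 pop 0: in=0001 → 0101 (no change)
  #9 pop 1: in=0101 → 1100 (no change)
  #10 pop 2: in=1101 → 0100 (no change)
  #11 pop 3: in=1101 → 0001 (no change)
  #12 pop 5: in=0101 → 1101 (no change)

Fixpoint:
  val[0] = 0101
  val[1] = 1100
  val[2] = 0100
  val[3] = 0001
  val[4] = 1010
  val[5] = 1101
  val[6] = 0001

yes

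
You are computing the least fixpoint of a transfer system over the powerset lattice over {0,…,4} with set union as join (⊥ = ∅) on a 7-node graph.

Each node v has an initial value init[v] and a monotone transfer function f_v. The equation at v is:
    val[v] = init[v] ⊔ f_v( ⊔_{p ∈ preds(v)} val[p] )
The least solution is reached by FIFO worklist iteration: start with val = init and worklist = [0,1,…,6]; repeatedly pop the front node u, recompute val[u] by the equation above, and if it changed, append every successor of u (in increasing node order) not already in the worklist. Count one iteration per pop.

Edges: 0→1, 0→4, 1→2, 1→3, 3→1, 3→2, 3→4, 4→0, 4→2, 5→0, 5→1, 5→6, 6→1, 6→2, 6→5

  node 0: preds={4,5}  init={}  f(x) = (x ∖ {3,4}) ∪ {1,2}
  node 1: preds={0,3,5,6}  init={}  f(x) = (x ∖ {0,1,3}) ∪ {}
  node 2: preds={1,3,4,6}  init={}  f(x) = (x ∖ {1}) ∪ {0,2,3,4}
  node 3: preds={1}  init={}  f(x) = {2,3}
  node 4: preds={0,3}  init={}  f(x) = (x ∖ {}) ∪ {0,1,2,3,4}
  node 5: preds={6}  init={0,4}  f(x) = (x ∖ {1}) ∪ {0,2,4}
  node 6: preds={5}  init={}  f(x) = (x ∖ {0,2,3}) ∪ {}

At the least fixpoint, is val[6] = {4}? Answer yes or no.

yes

Iteration log — 11 steps:
  step 1. node 0  ⊔preds={0,4}  new={0,1,2}  old={}  +wl: 
  step 2. node 1  ⊔preds={0,1,2,4}  new={2,4}  old={}  +wl: 
  step 3. node 2  ⊔preds={2,4}  new={0,2,3,4}  old={}  +wl: 
  step 4. node 3  ⊔preds={2,4}  new={2,3}  old={}  +wl: 1,2
  step 5. node 4  ⊔preds={0,1,2,3}  new={0,1,2,3,4}  old={}  +wl: 0
  step 6. node 5  ⊔preds={}  new={0,2,4}  old={0,4}  +wl: 
  step 7. node 6  ⊔preds={0,2,4}  new={4}  old={}  +wl: 5
  step 8. node 1  ⊔preds={0,1,2,3,4}  new={2,4}  stable
  step 9. node 2  ⊔preds={0,1,2,3,4}  new={0,2,3,4}  stable
  step 10. node 0  ⊔preds={0,1,2,3,4}  new={0,1,2}  stable
  step 11. node 5  ⊔preds={4}  new={0,2,4}  stable

Least fixpoint reached:
  node 0: {0,1,2}
  node 1: {2,4}
  node 2: {0,2,3,4}
  node 3: {2,3}
  node 4: {0,1,2,3,4}
  node 5: {0,2,4}
  node 6: {4}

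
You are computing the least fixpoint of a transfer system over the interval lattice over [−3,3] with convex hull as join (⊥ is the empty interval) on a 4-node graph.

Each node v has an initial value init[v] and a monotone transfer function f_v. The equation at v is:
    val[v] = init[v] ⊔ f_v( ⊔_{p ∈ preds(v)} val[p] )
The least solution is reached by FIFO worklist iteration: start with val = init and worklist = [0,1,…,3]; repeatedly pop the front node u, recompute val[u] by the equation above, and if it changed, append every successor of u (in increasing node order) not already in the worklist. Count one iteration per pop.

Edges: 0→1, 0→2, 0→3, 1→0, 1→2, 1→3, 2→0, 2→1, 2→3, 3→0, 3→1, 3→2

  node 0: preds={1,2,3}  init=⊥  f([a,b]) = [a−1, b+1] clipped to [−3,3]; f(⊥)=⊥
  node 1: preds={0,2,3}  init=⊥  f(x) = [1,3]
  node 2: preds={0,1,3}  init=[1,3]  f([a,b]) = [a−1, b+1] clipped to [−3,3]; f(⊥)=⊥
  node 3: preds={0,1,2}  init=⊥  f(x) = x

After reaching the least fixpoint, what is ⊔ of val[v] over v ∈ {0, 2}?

[-3,3]

Worklist (12 pops):
  #1 pop 0: in=[1,3] → [0,3] (was ⊥); enqueue []
  #2 pop 1: in=[0,3] → [1,3] (was ⊥); enqueue [0]
  #3 pop 2: in=[0,3] → [-1,3] (was [1,3]); enqueue [1]
  #4 pop 3: in=[-1,3] → [-1,3] (was ⊥); enqueue [2]
  #5 pop 0: in=[-1,3] → [-2,3] (was [0,3]); enqueue [3]
  #6 pop 1: in=[-2,3] → [1,3] (no change)
  #7 pop 2: in=[-2,3] → [-3,3] (was [-1,3]); enqueue [0,1]
  #8 pop 3: in=[-3,3] → [-3,3] (was [-1,3]); enqueue [2]
  #9 pop 0: in=[-3,3] → [-3,3] (was [-2,3]); enqueue [3]
  #10 pop 1: in=[-3,3] → [1,3] (no change)
  #11 pop 2: in=[-3,3] → [-3,3] (no change)
  #12 pop 3: in=[-3,3] → [-3,3] (no change)

Fixpoint:
  val[0] = [-3,3]
  val[1] = [1,3]
  val[2] = [-3,3]
  val[3] = [-3,3]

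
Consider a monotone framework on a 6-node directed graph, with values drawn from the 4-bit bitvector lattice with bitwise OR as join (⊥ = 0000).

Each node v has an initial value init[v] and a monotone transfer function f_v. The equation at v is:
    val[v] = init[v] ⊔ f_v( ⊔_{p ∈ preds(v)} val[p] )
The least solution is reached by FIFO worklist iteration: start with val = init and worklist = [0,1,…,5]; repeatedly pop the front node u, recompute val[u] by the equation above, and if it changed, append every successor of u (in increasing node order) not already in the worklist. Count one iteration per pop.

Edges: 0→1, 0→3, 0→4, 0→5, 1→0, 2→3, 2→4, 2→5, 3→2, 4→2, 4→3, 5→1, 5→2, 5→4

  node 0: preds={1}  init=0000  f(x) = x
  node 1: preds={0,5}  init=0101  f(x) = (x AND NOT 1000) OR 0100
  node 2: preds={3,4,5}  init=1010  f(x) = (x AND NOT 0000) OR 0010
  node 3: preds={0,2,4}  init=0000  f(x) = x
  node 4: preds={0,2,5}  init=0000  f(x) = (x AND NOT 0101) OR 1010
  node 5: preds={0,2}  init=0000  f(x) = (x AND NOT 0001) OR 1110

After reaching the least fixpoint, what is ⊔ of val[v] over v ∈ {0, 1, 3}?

Worklist (16 pops):
  #1 pop 0: in=0101 → 0101 (was 0000); enqueue []
  #2 pop 1: in=0101 → 0101 (no change)
  #3 pop 2: in=0000 → 1010 (no change)
  #4 pop 3: in=1111 → 1111 (was 0000); enqueue [2]
  #5 pop 4: in=1111 → 1010 (was 0000); enqueue [3]
  #6 pop 5: in=1111 → 1110 (was 0000); enqueue [1,4]
  #7 pop 2: in=1111 → 1111 (was 1010); enqueue [5]
  #8 pop 3: in=1111 → 1111 (no change)
  #9 pop 1: in=1111 → 0111 (was 0101); enqueue [0]
  #10 pop 4: in=1111 → 1010 (no change)
  #11 pop 5: in=1111 → 1110 (no change)
  #12 pop 0: in=0111 → 0111 (was 0101); enqueue [1,3,4,5]
  #13 pop 1: in=1111 → 0111 (no change)
  #14 pop 3: in=1111 → 1111 (no change)
  #15 pop 4: in=1111 → 1010 (no change)
  #16 pop 5: in=1111 → 1110 (no change)

Fixpoint:
  val[0] = 0111
  val[1] = 0111
  val[2] = 1111
  val[3] = 1111
  val[4] = 1010
  val[5] = 1110

1111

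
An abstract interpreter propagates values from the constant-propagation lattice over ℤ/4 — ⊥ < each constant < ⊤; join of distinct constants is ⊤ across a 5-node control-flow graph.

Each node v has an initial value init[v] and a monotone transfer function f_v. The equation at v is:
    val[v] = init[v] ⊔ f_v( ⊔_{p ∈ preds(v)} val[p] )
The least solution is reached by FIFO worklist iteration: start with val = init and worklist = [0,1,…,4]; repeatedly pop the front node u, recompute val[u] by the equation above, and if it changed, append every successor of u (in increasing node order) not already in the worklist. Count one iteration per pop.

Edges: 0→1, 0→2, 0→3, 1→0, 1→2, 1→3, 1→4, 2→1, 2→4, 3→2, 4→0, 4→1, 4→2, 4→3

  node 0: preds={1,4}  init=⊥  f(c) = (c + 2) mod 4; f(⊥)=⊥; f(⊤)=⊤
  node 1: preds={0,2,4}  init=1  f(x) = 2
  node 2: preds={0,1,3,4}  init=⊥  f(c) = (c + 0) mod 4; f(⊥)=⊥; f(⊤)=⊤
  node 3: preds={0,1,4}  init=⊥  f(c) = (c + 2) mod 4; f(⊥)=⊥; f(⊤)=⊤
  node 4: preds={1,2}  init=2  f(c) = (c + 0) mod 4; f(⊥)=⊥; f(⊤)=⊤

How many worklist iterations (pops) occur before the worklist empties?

Trace (9 dequeues):
  [1] u=0 | in ⊤ | out ⊤ | prev ⊥ | push {}
  [2] u=1 | in ⊤ | out ⊤ | prev 1 | push {0}
  [3] u=2 | in ⊤ | out ⊤ | prev ⊥ | push {1}
  [4] u=3 | in ⊤ | out ⊤ | prev ⊥ | push {2}
  [5] u=4 | in ⊤ | out ⊤ | prev 2 | push {3}
  [6] u=0 | in ⊤ | out ⊤ | ==
  [7] u=1 | in ⊤ | out ⊤ | ==
  [8] u=2 | in ⊤ | out ⊤ | ==
  [9] u=3 | in ⊤ | out ⊤ | ==

Converged values:
  [0] ⊤
  [1] ⊤
  [2] ⊤
  [3] ⊤
  [4] ⊤

9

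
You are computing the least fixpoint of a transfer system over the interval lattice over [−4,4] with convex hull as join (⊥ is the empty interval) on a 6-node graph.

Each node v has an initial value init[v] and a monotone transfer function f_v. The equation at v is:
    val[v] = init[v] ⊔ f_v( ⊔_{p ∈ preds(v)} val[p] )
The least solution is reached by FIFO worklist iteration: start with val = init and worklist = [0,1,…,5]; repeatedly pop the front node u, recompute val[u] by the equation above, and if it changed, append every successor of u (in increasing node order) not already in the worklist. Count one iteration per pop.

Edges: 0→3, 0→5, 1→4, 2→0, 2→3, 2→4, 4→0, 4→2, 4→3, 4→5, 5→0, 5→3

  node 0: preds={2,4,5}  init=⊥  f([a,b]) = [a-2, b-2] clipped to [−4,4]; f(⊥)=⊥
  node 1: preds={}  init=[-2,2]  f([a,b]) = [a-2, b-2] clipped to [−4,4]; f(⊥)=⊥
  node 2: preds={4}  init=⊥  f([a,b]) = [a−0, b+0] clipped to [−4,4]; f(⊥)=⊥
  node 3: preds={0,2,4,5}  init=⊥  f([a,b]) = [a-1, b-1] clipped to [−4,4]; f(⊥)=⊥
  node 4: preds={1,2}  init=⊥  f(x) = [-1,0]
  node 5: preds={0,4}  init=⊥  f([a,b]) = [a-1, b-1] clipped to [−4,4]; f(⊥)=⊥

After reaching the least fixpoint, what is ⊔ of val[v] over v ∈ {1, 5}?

Trace (13 dequeues):
  [1] u=0 | in ⊥ | out ⊥ | ==
  [2] u=1 | in ⊥ | out [-2,2] | ==
  [3] u=2 | in ⊥ | out ⊥ | ==
  [4] u=3 | in ⊥ | out ⊥ | ==
  [5] u=4 | in [-2,2] | out [-1,0] | prev ⊥ | push {0,2,3}
  [6] u=5 | in [-1,0] | out [-2,-1] | prev ⊥ | push {}
  [7] u=0 | in [-2,0] | out [-4,-2] | prev ⊥ | push {5}
  [8] u=2 | in [-1,0] | out [-1,0] | prev ⊥ | push {0,4}
  [9] u=3 | in [-4,0] | out [-4,-1] | prev ⊥ | push {}
  [10] u=5 | in [-4,0] | out [-4,-1] | prev [-2,-1] | push {3}
  [11] u=0 | in [-4,0] | out [-4,-2] | ==
  [12] u=4 | in [-2,2] | out [-1,0] | ==
  [13] u=3 | in [-4,0] | out [-4,-1] | ==

Converged values:
  [0] [-4,-2]
  [1] [-2,2]
  [2] [-1,0]
  [3] [-4,-1]
  [4] [-1,0]
  [5] [-4,-1]

[-4,2]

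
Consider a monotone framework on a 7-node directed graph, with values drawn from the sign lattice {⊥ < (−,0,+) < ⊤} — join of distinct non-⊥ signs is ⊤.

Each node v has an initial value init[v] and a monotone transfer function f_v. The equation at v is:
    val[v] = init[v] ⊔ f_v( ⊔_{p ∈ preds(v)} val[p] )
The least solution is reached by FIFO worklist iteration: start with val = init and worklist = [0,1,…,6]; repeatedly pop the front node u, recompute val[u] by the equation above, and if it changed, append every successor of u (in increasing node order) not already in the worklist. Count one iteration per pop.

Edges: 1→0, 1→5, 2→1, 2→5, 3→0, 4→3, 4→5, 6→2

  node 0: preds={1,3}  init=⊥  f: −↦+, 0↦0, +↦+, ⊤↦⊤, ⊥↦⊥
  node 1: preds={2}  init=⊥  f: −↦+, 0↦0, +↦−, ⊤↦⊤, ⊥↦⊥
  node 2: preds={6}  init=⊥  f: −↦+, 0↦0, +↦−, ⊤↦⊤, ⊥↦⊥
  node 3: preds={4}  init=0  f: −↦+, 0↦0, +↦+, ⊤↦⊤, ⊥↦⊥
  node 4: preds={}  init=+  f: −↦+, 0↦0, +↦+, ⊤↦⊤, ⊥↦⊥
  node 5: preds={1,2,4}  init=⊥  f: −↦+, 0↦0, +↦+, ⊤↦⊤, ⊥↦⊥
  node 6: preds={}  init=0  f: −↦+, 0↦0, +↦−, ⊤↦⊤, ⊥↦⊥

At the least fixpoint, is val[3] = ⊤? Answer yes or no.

Worklist (10 pops):
  #1 pop 0: in=0 → 0 (was ⊥); enqueue []
  #2 pop 1: in=⊥ → ⊥ (no change)
  #3 pop 2: in=0 → 0 (was ⊥); enqueue [1]
  #4 pop 3: in=+ → ⊤ (was 0); enqueue [0]
  #5 pop 4: in=⊥ → + (no change)
  #6 pop 5: in=⊤ → ⊤ (was ⊥); enqueue []
  #7 pop 6: in=⊥ → 0 (no change)
  #8 pop 1: in=0 → 0 (was ⊥); enqueue [5]
  #9 pop 0: in=⊤ → ⊤ (was 0); enqueue []
  #10 pop 5: in=⊤ → ⊤ (no change)

Fixpoint:
  val[0] = ⊤
  val[1] = 0
  val[2] = 0
  val[3] = ⊤
  val[4] = +
  val[5] = ⊤
  val[6] = 0

yes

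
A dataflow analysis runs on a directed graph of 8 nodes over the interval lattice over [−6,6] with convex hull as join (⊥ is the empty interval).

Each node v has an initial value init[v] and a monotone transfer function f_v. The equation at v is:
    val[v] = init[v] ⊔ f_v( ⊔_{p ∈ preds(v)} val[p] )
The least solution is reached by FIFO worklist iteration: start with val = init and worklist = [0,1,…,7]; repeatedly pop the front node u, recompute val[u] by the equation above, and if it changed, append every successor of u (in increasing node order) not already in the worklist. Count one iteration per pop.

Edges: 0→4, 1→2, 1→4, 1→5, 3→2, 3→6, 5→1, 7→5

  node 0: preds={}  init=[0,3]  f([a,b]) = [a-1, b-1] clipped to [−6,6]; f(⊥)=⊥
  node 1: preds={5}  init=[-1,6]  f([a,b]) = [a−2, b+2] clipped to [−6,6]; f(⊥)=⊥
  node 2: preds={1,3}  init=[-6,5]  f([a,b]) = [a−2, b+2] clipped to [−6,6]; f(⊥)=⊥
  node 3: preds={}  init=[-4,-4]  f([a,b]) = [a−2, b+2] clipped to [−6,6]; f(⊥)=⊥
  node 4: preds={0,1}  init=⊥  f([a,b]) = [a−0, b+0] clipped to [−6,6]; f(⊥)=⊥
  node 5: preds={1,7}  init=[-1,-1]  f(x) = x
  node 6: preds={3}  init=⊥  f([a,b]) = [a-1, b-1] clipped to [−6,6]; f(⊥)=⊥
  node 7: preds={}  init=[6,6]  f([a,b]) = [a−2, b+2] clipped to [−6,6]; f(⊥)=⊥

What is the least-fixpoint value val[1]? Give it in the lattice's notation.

[-6,6]

Worklist (17 pops):
  #1 pop 0: in=⊥ → [0,3] (no change)
  #2 pop 1: in=[-1,-1] → [-3,6] (was [-1,6]); enqueue []
  #3 pop 2: in=[-4,6] → [-6,6] (was [-6,5]); enqueue []
  #4 pop 3: in=⊥ → [-4,-4] (no change)
  #5 pop 4: in=[-3,6] → [-3,6] (was ⊥); enqueue []
  #6 pop 5: in=[-3,6] → [-3,6] (was [-1,-1]); enqueue [1]
  #7 pop 6: in=[-4,-4] → [-5,-5] (was ⊥); enqueue []
  #8 pop 7: in=⊥ → [6,6] (no change)
  #9 pop 1: in=[-3,6] → [-5,6] (was [-3,6]); enqueue [2,4,5]
  #10 pop 2: in=[-5,6] → [-6,6] (no change)
  #11 pop 4: in=[-5,6] → [-5,6] (was [-3,6]); enqueue []
  #12 pop 5: in=[-5,6] → [-5,6] (was [-3,6]); enqueue [1]
  #13 pop 1: in=[-5,6] → [-6,6] (was [-5,6]); enqueue [2,4,5]
  #14 pop 2: in=[-6,6] → [-6,6] (no change)
  #15 pop 4: in=[-6,6] → [-6,6] (was [-5,6]); enqueue []
  #16 pop 5: in=[-6,6] → [-6,6] (was [-5,6]); enqueue [1]
  #17 pop 1: in=[-6,6] → [-6,6] (no change)

Fixpoint:
  val[0] = [0,3]
  val[1] = [-6,6]
  val[2] = [-6,6]
  val[3] = [-4,-4]
  val[4] = [-6,6]
  val[5] = [-6,6]
  val[6] = [-5,-5]
  val[7] = [6,6]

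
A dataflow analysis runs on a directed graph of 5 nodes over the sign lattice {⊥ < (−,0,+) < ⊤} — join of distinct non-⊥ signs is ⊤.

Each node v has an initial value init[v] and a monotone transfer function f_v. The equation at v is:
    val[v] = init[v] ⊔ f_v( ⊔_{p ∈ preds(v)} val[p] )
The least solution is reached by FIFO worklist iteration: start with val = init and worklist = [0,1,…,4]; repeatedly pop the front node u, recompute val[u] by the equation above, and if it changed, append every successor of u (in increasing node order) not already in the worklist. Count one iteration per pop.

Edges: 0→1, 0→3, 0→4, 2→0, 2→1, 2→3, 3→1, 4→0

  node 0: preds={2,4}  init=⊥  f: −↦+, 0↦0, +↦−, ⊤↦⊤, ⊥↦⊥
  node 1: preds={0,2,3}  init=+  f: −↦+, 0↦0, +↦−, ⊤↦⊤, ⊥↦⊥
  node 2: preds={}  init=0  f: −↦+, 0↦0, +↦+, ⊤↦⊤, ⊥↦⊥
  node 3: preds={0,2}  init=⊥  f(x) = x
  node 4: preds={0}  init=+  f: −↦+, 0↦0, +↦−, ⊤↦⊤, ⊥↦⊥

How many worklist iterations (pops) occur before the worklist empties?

Worklist (7 pops):
  #1 pop 0: in=⊤ → ⊤ (was ⊥); enqueue []
  #2 pop 1: in=⊤ → ⊤ (was +); enqueue []
  #3 pop 2: in=⊥ → 0 (no change)
  #4 pop 3: in=⊤ → ⊤ (was ⊥); enqueue [1]
  #5 pop 4: in=⊤ → ⊤ (was +); enqueue [0]
  #6 pop 1: in=⊤ → ⊤ (no change)
  #7 pop 0: in=⊤ → ⊤ (no change)

Fixpoint:
  val[0] = ⊤
  val[1] = ⊤
  val[2] = 0
  val[3] = ⊤
  val[4] = ⊤

7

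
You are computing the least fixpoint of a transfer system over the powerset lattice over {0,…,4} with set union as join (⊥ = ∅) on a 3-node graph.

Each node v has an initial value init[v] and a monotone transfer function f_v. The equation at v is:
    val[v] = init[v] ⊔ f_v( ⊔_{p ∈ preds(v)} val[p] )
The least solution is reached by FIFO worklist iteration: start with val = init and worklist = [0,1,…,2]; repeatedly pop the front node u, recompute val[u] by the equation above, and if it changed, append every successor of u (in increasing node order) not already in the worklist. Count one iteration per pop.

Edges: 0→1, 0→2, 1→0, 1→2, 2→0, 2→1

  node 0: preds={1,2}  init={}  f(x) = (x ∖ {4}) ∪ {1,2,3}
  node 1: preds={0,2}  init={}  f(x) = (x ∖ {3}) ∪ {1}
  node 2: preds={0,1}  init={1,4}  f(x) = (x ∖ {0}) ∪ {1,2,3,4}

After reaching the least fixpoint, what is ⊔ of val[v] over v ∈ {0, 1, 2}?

{1,2,3,4}

Worklist (5 pops):
  #1 pop 0: in={1,4} → {1,2,3} (was {}); enqueue []
  #2 pop 1: in={1,2,3,4} → {1,2,4} (was {}); enqueue [0]
  #3 pop 2: in={1,2,3,4} → {1,2,3,4} (was {1,4}); enqueue [1]
  #4 pop 0: in={1,2,3,4} → {1,2,3} (no change)
  #5 pop 1: in={1,2,3,4} → {1,2,4} (no change)

Fixpoint:
  val[0] = {1,2,3}
  val[1] = {1,2,4}
  val[2] = {1,2,3,4}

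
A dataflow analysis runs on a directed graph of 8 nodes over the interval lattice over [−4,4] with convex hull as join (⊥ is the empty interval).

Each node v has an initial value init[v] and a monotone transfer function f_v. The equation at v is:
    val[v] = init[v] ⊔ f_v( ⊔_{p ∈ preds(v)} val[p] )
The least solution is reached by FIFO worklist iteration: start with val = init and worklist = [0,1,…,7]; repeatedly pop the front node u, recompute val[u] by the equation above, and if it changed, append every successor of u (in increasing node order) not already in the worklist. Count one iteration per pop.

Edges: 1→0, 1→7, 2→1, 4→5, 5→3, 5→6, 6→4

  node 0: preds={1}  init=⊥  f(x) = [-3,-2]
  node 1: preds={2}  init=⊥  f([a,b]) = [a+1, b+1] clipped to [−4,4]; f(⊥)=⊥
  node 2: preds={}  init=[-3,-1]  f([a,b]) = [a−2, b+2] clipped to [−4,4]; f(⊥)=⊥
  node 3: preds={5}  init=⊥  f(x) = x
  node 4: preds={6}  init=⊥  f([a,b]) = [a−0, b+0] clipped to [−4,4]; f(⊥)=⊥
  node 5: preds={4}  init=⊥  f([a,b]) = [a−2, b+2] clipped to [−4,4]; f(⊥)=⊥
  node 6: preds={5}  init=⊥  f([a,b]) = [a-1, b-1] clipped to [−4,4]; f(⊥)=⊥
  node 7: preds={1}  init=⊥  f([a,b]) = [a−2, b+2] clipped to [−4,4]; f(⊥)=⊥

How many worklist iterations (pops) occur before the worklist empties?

9

Worklist (9 pops):
  #1 pop 0: in=⊥ → [-3,-2] (was ⊥); enqueue []
  #2 pop 1: in=[-3,-1] → [-2,0] (was ⊥); enqueue [0]
  #3 pop 2: in=⊥ → [-3,-1] (no change)
  #4 pop 3: in=⊥ → ⊥ (no change)
  #5 pop 4: in=⊥ → ⊥ (no change)
  #6 pop 5: in=⊥ → ⊥ (no change)
  #7 pop 6: in=⊥ → ⊥ (no change)
  #8 pop 7: in=[-2,0] → [-4,2] (was ⊥); enqueue []
  #9 pop 0: in=[-2,0] → [-3,-2] (no change)

Fixpoint:
  val[0] = [-3,-2]
  val[1] = [-2,0]
  val[2] = [-3,-1]
  val[3] = ⊥
  val[4] = ⊥
  val[5] = ⊥
  val[6] = ⊥
  val[7] = [-4,2]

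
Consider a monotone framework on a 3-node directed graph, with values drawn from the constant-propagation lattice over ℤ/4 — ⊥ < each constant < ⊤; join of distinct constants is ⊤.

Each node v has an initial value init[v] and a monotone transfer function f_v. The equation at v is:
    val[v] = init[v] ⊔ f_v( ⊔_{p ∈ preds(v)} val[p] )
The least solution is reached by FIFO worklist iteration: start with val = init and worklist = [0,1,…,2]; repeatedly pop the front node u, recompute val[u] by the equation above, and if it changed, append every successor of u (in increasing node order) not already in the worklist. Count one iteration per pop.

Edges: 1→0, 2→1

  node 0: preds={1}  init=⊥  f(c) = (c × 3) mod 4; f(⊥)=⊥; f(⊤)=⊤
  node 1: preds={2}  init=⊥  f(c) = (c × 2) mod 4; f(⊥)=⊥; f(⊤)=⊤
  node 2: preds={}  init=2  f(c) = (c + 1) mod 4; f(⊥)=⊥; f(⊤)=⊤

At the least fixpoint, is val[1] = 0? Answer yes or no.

Trace (4 dequeues):
  [1] u=0 | in ⊥ | out ⊥ | ==
  [2] u=1 | in 2 | out 0 | prev ⊥ | push {0}
  [3] u=2 | in ⊥ | out 2 | ==
  [4] u=0 | in 0 | out 0 | prev ⊥ | push {}

Converged values:
  [0] 0
  [1] 0
  [2] 2

yes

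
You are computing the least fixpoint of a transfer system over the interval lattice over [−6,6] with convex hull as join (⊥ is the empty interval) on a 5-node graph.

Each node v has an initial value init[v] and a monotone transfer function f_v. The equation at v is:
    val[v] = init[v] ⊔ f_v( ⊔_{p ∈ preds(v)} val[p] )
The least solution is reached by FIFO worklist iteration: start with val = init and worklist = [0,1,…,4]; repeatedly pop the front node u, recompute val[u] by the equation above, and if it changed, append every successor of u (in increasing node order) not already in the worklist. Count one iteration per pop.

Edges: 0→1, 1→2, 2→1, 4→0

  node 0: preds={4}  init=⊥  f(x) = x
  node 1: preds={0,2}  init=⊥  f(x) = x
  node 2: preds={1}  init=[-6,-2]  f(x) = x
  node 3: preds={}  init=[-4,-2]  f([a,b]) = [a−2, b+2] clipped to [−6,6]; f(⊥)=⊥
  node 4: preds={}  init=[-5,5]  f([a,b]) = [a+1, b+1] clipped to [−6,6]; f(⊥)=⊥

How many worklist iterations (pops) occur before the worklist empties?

Trace (6 dequeues):
  [1] u=0 | in [-5,5] | out [-5,5] | prev ⊥ | push {}
  [2] u=1 | in [-6,5] | out [-6,5] | prev ⊥ | push {}
  [3] u=2 | in [-6,5] | out [-6,5] | prev [-6,-2] | push {1}
  [4] u=3 | in ⊥ | out [-4,-2] | ==
  [5] u=4 | in ⊥ | out [-5,5] | ==
  [6] u=1 | in [-6,5] | out [-6,5] | ==

Converged values:
  [0] [-5,5]
  [1] [-6,5]
  [2] [-6,5]
  [3] [-4,-2]
  [4] [-5,5]

6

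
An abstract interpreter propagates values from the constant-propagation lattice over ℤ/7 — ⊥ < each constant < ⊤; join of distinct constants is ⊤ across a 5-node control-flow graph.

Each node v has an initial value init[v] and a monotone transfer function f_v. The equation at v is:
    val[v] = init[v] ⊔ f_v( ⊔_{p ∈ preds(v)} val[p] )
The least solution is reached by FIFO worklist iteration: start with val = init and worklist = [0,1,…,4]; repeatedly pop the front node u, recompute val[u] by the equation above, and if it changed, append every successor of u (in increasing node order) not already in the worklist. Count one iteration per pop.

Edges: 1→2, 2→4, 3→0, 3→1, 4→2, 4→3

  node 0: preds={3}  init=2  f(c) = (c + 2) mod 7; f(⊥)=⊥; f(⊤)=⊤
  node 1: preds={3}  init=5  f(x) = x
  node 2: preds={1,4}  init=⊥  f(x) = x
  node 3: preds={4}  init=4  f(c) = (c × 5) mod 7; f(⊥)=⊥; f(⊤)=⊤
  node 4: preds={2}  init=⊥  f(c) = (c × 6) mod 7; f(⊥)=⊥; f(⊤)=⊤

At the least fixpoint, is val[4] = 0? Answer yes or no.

Trace (9 dequeues):
  [1] u=0 | in 4 | out ⊤ | prev 2 | push {}
  [2] u=1 | in 4 | out ⊤ | prev 5 | push {}
  [3] u=2 | in ⊤ | out ⊤ | prev ⊥ | push {}
  [4] u=3 | in ⊥ | out 4 | ==
  [5] u=4 | in ⊤ | out ⊤ | prev ⊥ | push {2,3}
  [6] u=2 | in ⊤ | out ⊤ | ==
  [7] u=3 | in ⊤ | out ⊤ | prev 4 | push {0,1}
  [8] u=0 | in ⊤ | out ⊤ | ==
  [9] u=1 | in ⊤ | out ⊤ | ==

Converged values:
  [0] ⊤
  [1] ⊤
  [2] ⊤
  [3] ⊤
  [4] ⊤

no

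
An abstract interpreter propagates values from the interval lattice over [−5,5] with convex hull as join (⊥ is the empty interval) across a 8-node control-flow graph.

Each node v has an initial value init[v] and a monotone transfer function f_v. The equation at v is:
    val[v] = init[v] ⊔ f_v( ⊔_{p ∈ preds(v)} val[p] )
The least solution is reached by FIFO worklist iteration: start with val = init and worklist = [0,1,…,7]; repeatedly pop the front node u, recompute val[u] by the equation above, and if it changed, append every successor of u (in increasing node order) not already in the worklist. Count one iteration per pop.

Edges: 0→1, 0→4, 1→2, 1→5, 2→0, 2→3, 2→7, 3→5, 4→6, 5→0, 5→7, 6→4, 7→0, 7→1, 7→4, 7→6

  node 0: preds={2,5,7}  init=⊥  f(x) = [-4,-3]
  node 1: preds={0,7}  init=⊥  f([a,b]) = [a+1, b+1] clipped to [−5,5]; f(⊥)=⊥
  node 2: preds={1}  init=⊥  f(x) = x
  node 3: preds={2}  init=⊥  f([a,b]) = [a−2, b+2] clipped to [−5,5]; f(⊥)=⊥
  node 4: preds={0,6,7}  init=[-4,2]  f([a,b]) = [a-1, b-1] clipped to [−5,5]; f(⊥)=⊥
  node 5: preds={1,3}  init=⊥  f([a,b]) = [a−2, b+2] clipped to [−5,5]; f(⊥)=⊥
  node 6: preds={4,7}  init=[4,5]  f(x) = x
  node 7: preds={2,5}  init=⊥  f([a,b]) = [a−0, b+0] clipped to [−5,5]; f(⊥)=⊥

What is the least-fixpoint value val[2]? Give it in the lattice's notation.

Iteration log — 27 steps:
  step 1. node 0  ⊔preds=⊥  new=[-4,-3]  old=⊥  +wl: 
  step 2. node 1  ⊔preds=[-4,-3]  new=[-3,-2]  old=⊥  +wl: 
  step 3. node 2  ⊔preds=[-3,-2]  new=[-3,-2]  old=⊥  +wl: 0
  step 4. node 3  ⊔preds=[-3,-2]  new=[-5,0]  old=⊥  +wl: 
  step 5. node 4  ⊔preds=[-4,5]  new=[-5,4]  old=[-4,2]  +wl: 
  step 6. node 5  ⊔preds=[-5,0]  new=[-5,2]  old=⊥  +wl: 
  step 7. node 6  ⊔preds=[-5,4]  new=[-5,5]  old=[4,5]  +wl: 4
  step 8. node 7  ⊔preds=[-5,2]  new=[-5,2]  old=⊥  +wl: 1,6
  step 9. node 0  ⊔preds=[-5,2]  new=[-4,-3]  stable
  step 10. node 4  ⊔preds=[-5,5]  new=[-5,4]  stable
  step 11. node 1  ⊔preds=[-5,2]  new=[-4,3]  old=[-3,-2]  +wl: 2,5
  step 12. node 6  ⊔preds=[-5,4]  new=[-5,5]  stable
  step 13. node 2  ⊔preds=[-4,3]  new=[-4,3]  old=[-3,-2]  +wl: 0,3,7
  step 14. node 5  ⊔preds=[-5,3]  new=[-5,5]  old=[-5,2]  +wl: 
  step 15. node 0  ⊔preds=[-5,5]  new=[-4,-3]  stable
  step 16. node 3  ⊔preds=[-4,3]  new=[-5,5]  old=[-5,0]  +wl: 5
  step 17. node 7  ⊔preds=[-5,5]  new=[-5,5]  old=[-5,2]  +wl: 0,1,4,6
  step 18. node 5  ⊔preds=[-5,5]  new=[-5,5]  stable
  step 19. node 0  ⊔preds=[-5,5]  new=[-4,-3]  stable
  step 20. node 1  ⊔preds=[-5,5]  new=[-4,5]  old=[-4,3]  +wl: 2,5
  step 21. node 4  ⊔preds=[-5,5]  new=[-5,4]  stable
  step 22. node 6  ⊔preds=[-5,5]  new=[-5,5]  stable
  step 23. node 2  ⊔preds=[-4,5]  new=[-4,5]  old=[-4,3]  +wl: 0,3,7
  step 24. node 5  ⊔preds=[-5,5]  new=[-5,5]  stable
  step 25. node 0  ⊔preds=[-5,5]  new=[-4,-3]  stable
  step 26. node 3  ⊔preds=[-4,5]  new=[-5,5]  stable
  step 27. node 7  ⊔preds=[-5,5]  new=[-5,5]  stable

Least fixpoint reached:
  node 0: [-4,-3]
  node 1: [-4,5]
  node 2: [-4,5]
  node 3: [-5,5]
  node 4: [-5,4]
  node 5: [-5,5]
  node 6: [-5,5]
  node 7: [-5,5]

[-4,5]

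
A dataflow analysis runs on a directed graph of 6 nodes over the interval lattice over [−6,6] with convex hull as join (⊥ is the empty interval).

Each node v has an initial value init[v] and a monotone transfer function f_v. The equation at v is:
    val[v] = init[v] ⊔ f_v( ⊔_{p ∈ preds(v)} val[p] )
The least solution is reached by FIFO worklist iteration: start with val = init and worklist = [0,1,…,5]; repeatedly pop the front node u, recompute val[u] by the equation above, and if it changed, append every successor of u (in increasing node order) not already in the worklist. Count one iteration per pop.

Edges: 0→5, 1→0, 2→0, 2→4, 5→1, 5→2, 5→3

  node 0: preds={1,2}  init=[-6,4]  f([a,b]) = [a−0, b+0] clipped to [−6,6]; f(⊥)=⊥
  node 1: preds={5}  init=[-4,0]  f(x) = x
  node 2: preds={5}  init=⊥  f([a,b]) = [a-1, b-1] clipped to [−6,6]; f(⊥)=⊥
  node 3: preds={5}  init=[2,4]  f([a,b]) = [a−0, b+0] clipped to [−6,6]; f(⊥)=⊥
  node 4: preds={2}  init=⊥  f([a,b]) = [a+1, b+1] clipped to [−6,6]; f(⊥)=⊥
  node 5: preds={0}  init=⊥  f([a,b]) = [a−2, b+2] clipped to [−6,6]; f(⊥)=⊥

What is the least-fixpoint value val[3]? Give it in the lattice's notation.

[-6,6]

Iteration log — 12 steps:
  step 1. node 0  ⊔preds=[-4,0]  new=[-6,4]  stable
  step 2. node 1  ⊔preds=⊥  new=[-4,0]  stable
  step 3. node 2  ⊔preds=⊥  new=⊥  stable
  step 4. node 3  ⊔preds=⊥  new=[2,4]  stable
  step 5. node 4  ⊔preds=⊥  new=⊥  stable
  step 6. node 5  ⊔preds=[-6,4]  new=[-6,6]  old=⊥  +wl: 1,2,3
  step 7. node 1  ⊔preds=[-6,6]  new=[-6,6]  old=[-4,0]  +wl: 0
  step 8. node 2  ⊔preds=[-6,6]  new=[-6,5]  old=⊥  +wl: 4
  step 9. node 3  ⊔preds=[-6,6]  new=[-6,6]  old=[2,4]  +wl: 
  step 10. node 0  ⊔preds=[-6,6]  new=[-6,6]  old=[-6,4]  +wl: 5
  step 11. node 4  ⊔preds=[-6,5]  new=[-5,6]  old=⊥  +wl: 
  step 12. node 5  ⊔preds=[-6,6]  new=[-6,6]  stable

Least fixpoint reached:
  node 0: [-6,6]
  node 1: [-6,6]
  node 2: [-6,5]
  node 3: [-6,6]
  node 4: [-5,6]
  node 5: [-6,6]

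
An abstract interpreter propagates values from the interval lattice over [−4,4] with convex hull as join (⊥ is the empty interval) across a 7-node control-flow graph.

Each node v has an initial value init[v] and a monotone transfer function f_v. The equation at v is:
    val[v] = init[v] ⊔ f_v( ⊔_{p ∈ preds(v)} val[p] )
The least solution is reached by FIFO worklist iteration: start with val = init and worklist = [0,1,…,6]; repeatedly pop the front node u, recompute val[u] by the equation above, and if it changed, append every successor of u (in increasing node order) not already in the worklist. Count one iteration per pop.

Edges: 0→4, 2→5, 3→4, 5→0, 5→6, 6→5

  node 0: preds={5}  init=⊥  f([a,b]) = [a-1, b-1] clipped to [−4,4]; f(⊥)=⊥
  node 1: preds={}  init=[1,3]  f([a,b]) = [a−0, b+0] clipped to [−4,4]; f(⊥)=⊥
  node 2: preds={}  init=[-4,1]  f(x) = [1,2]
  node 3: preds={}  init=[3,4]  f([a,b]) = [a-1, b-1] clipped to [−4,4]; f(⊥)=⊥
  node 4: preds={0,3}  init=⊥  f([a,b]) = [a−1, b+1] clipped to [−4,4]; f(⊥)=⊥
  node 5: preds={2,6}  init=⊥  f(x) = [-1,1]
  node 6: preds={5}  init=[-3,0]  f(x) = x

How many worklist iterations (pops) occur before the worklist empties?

Trace (10 dequeues):
  [1] u=0 | in ⊥ | out ⊥ | ==
  [2] u=1 | in ⊥ | out [1,3] | ==
  [3] u=2 | in ⊥ | out [-4,2] | prev [-4,1] | push {}
  [4] u=3 | in ⊥ | out [3,4] | ==
  [5] u=4 | in [3,4] | out [2,4] | prev ⊥ | push {}
  [6] u=5 | in [-4,2] | out [-1,1] | prev ⊥ | push {0}
  [7] u=6 | in [-1,1] | out [-3,1] | prev [-3,0] | push {5}
  [8] u=0 | in [-1,1] | out [-2,0] | prev ⊥ | push {4}
  [9] u=5 | in [-4,2] | out [-1,1] | ==
  [10] u=4 | in [-2,4] | out [-3,4] | prev [2,4] | push {}

Converged values:
  [0] [-2,0]
  [1] [1,3]
  [2] [-4,2]
  [3] [3,4]
  [4] [-3,4]
  [5] [-1,1]
  [6] [-3,1]

10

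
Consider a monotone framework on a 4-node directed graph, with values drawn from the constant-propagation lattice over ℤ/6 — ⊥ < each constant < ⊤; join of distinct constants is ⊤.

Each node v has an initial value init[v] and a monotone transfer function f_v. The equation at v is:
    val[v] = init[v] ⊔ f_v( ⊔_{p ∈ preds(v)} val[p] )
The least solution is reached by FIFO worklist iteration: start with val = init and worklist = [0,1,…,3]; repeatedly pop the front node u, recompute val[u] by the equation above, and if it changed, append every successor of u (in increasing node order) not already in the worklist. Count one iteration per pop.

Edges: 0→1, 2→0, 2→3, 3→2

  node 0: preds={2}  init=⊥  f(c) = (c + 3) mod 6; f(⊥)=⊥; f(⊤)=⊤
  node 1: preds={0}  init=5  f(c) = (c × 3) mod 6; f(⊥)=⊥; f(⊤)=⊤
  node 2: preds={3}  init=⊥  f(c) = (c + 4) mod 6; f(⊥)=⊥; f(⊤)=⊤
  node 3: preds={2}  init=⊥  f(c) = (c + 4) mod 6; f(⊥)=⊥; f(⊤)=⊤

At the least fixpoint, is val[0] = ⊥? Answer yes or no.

Worklist (4 pops):
  #1 pop 0: in=⊥ → ⊥ (no change)
  #2 pop 1: in=⊥ → 5 (no change)
  #3 pop 2: in=⊥ → ⊥ (no change)
  #4 pop 3: in=⊥ → ⊥ (no change)

Fixpoint:
  val[0] = ⊥
  val[1] = 5
  val[2] = ⊥
  val[3] = ⊥

yes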